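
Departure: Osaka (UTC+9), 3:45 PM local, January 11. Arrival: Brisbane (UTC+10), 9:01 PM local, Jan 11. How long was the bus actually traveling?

4 hours 16 minutes

Departure in UTC: 3:45 PM − 9:00 = 6:45 AM on Jan 11.
Arrival in UTC: 9:01 PM − 10:00 = 11:01 AM on Jan 11.
Elapsed = 11:01 AM − 6:45 AM = 4 hours 16 minutes.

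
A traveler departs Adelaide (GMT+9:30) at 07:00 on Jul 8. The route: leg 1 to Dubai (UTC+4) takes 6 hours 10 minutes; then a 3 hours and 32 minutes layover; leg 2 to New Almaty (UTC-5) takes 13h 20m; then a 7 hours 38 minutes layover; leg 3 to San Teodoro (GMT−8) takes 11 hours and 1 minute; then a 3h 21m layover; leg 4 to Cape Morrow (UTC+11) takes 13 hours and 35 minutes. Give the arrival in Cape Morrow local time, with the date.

19:07 on Jul 10

Convert departure to UTC: 07:00 − 9:30 = 21:30 UTC on Jul 7.
Add 6 hours and 10 minutes leg 1 → 03:40 UTC (Jul 8).
Add 3 hours 32 minutes layover in Dubai → 07:12 UTC.
Add 13 hours and 20 minutes leg 2 → 20:32 UTC.
Add 7 hours and 38 minutes layover in New Almaty → 04:10 UTC (Jul 9).
Add 11 hours 1 minute leg 3 → 15:11 UTC.
Add 3 hours 21 minutes layover in San Teodoro → 18:32 UTC.
Add 13 hours and 35 minutes leg 4 → 08:07 UTC (Jul 10).
Cape Morrow is UTC+11:00, so local arrival = 08:07 + 11:00 = 19:07 on Jul 10.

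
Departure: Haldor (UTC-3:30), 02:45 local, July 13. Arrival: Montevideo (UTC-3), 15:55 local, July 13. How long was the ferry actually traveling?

12 hours 40 minutes

Montevideo is 0:30 ahead of Haldor.
Clock-face elapsed time (ignoring zones) is 13 hours 10 minutes.
Actual elapsed = 13 hours 10 minutes − 0:30 = 12 hours 40 minutes.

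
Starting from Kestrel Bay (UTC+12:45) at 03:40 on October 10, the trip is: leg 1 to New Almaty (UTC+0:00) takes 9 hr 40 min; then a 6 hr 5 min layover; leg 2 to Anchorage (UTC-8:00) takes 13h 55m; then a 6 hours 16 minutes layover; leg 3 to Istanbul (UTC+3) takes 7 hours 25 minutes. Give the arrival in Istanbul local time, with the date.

13:16 on Oct 11

Convert departure to UTC: 03:40 − 12:45 = 14:55 UTC on Oct 9.
Add 9 hours 40 minutes leg 1 → 00:35 UTC (Oct 10).
Add 6 hours 5 minutes layover in New Almaty → 06:40 UTC.
Add 13 hours 55 minutes leg 2 → 20:35 UTC.
Add 6 hours 16 minutes layover in Anchorage → 02:51 UTC (Oct 11).
Add 7 hours 25 minutes leg 3 → 10:16 UTC.
Istanbul is UTC+3:00, so local arrival = 10:16 + 3:00 = 13:16 on Oct 11.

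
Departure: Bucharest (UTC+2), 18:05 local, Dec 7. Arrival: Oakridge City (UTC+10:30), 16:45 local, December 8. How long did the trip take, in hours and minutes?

14 hours 10 minutes

Departure in UTC: 18:05 − 2:00 = 16:05 on Dec 7.
Arrival in UTC: 16:45 − 10:30 = 06:15 on Dec 8.
Elapsed = 06:15 − 16:05 (+1 day) = 14 hours 10 minutes.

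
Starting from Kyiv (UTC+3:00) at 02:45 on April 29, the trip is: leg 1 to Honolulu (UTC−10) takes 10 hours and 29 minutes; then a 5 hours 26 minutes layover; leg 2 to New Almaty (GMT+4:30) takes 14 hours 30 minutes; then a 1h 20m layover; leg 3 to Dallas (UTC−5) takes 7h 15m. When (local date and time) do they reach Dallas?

Convert departure to UTC: 02:45 − 3:00 = 23:45 UTC on Apr 28.
Add 10 hours and 29 minutes leg 1 → 10:14 UTC (Apr 29).
Add 5 hours 26 minutes layover in Honolulu → 15:40 UTC.
Add 14 hours 30 minutes leg 2 → 06:10 UTC (Apr 30).
Add 1 hour 20 minutes layover in New Almaty → 07:30 UTC.
Add 7 hours 15 minutes leg 3 → 14:45 UTC.
Dallas is UTC−5:00, so local arrival = 14:45 − 5:00 = 09:45 on Apr 30.

09:45 on April 30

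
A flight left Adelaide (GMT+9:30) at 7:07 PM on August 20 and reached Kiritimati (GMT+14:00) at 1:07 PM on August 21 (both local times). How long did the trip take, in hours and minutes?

13 hours 30 minutes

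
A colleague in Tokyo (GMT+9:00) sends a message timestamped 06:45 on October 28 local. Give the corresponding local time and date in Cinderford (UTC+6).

03:45 on Oct 28

Cinderford is 3:00 behind Tokyo.
Shift by the zone difference: 06:45 − 3:00 = 03:45 on Oct 28 in Cinderford.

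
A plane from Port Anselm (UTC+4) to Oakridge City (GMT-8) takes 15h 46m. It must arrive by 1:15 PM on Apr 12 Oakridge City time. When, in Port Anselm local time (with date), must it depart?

Target arrival in UTC: 1:15 PM + 8:00 = 9:15 PM on Apr 12.
Subtract 15 hours 46 minutes → departure 5:29 AM UTC on Apr 12.
Port Anselm is UTC+4:00: 5:29 AM + 4:00 = 9:29 AM on Apr 12.

9:29 AM on Apr 12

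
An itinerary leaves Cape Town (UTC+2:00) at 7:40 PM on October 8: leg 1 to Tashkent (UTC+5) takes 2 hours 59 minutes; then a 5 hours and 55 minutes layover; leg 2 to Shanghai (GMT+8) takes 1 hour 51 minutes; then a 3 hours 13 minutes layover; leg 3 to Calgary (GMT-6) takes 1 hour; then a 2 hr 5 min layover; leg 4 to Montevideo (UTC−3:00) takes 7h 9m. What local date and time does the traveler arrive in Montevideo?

Convert departure to UTC: 7:40 PM − 2:00 = 5:40 PM UTC on Oct 8.
Add 2 hours and 59 minutes leg 1 → 8:39 PM UTC.
Add 5 hours and 55 minutes layover in Tashkent → 2:34 AM UTC (Oct 9).
Add 1 hour and 51 minutes leg 2 → 4:25 AM UTC.
Add 3 hours and 13 minutes layover in Shanghai → 7:38 AM UTC.
Add 1 hour leg 3 → 8:38 AM UTC.
Add 2 hours 5 minutes layover in Calgary → 10:43 AM UTC.
Add 7 hours and 9 minutes leg 4 → 5:52 PM UTC.
Montevideo is UTC−3:00, so local arrival = 5:52 PM − 3:00 = 2:52 PM on Oct 9.

2:52 PM on Oct 9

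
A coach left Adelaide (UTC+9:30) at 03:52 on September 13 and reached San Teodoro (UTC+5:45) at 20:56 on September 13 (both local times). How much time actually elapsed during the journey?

20 hours 49 minutes

San Teodoro is 3:45 behind Adelaide.
Clock-face elapsed time (ignoring zones) is 17 hours 4 minutes.
Actual elapsed = 17 hours 4 minutes + 3:45 = 20 hours 49 minutes.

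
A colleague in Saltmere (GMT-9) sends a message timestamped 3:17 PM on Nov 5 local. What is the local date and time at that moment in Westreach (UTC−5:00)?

7:17 PM on November 5

Westreach is 4:00 ahead of Saltmere.
Shift by the zone difference: 3:17 PM + 4:00 = 7:17 PM on Nov 5 in Westreach.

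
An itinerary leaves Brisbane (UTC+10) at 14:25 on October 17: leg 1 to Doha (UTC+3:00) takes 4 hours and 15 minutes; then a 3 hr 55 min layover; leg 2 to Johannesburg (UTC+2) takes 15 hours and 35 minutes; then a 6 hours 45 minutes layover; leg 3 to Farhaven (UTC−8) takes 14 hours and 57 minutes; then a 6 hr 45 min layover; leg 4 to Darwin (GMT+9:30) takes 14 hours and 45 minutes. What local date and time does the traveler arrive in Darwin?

08:52 on October 20

Convert departure to UTC: 14:25 − 10:00 = 04:25 UTC on Oct 17.
Add 4 hours 15 minutes leg 1 → 08:40 UTC.
Add 3 hours 55 minutes layover in Doha → 12:35 UTC.
Add 15 hours 35 minutes leg 2 → 04:10 UTC (Oct 18).
Add 6 hours 45 minutes layover in Johannesburg → 10:55 UTC.
Add 14 hours and 57 minutes leg 3 → 01:52 UTC (Oct 19).
Add 6 hours 45 minutes layover in Farhaven → 08:37 UTC.
Add 14 hours and 45 minutes leg 4 → 23:22 UTC.
Darwin is UTC+9:30, so local arrival = 23:22 + 9:30 = 08:52 on Oct 20.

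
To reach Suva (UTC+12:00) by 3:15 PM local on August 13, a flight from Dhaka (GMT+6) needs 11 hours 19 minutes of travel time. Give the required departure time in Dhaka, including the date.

9:56 PM on Aug 12

Target arrival in UTC: 3:15 PM − 12:00 = 3:15 AM on Aug 13.
Subtract 11 hours 19 minutes → departure 3:56 PM UTC on Aug 12.
Dhaka is UTC+6:00: 3:56 PM + 6:00 = 9:56 PM on Aug 12.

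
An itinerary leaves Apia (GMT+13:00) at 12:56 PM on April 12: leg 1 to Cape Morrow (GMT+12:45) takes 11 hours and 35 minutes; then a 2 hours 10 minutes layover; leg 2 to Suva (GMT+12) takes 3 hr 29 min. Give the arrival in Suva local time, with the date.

Convert departure to UTC: 12:56 PM − 13:00 = 11:56 PM UTC on Apr 11.
Add 11 hours and 35 minutes leg 1 → 11:31 AM UTC (Apr 12).
Add 2 hours and 10 minutes layover in Cape Morrow → 1:41 PM UTC.
Add 3 hours 29 minutes leg 2 → 5:10 PM UTC.
Suva is UTC+12:00, so local arrival = 5:10 PM + 12:00 = 5:10 AM on Apr 13.

5:10 AM on April 13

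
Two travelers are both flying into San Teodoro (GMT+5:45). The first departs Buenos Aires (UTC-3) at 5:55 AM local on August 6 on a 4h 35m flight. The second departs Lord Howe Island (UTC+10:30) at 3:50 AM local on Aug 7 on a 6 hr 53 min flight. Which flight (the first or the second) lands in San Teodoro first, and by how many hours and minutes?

the first, by 10 hours 43 minutes

Flight 1 in UTC: 5:55 AM + 3:00 = 8:55 AM on Aug 6.
+4 hours and 35 minutes → arrive 1:30 PM UTC on Aug 6.
Flight 2 in UTC: 3:50 AM − 10:30 = 5:20 PM on Aug 6.
+6 hours 53 minutes → arrive 12:13 AM UTC on Aug 7.
Flight 1 lands earlier by 10 hours 43 minutes.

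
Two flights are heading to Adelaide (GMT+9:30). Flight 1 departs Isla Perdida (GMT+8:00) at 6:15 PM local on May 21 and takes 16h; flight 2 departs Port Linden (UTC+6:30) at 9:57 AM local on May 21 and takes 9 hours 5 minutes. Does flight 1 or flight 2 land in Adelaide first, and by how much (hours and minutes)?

the second, by 13 hours 43 minutes

Flight 1 in UTC: 6:15 PM − 8:00 = 10:15 AM on May 21.
+16 hours → arrive 2:15 AM UTC on May 22.
Flight 2 in UTC: 9:57 AM − 6:30 = 3:27 AM on May 21.
+9 hours 5 minutes → arrive 12:32 PM UTC on May 21.
Flight 2 lands earlier by 13 hours 43 minutes.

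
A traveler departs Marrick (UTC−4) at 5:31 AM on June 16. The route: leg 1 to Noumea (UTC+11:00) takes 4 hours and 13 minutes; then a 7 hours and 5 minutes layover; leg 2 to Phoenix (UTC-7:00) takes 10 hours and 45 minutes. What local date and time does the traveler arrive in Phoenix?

12:34 AM on June 17

Convert departure to UTC: 5:31 AM + 4:00 = 9:31 AM UTC on Jun 16.
Add 4 hours 13 minutes leg 1 → 1:44 PM UTC.
Add 7 hours 5 minutes layover in Noumea → 8:49 PM UTC.
Add 10 hours and 45 minutes leg 2 → 7:34 AM UTC (Jun 17).
Phoenix is UTC−7:00, so local arrival = 7:34 AM − 7:00 = 12:34 AM on Jun 17.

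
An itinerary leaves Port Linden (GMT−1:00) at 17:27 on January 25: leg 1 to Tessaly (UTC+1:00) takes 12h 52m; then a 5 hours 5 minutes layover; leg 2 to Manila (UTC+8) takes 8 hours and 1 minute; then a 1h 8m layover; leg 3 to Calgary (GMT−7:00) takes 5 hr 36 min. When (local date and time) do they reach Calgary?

20:09 on January 26

Convert departure to UTC: 17:27 + 1:00 = 18:27 UTC on Jan 25.
Add 12 hours and 52 minutes leg 1 → 07:19 UTC (Jan 26).
Add 5 hours and 5 minutes layover in Tessaly → 12:24 UTC.
Add 8 hours 1 minute leg 2 → 20:25 UTC.
Add 1 hour and 8 minutes layover in Manila → 21:33 UTC.
Add 5 hours and 36 minutes leg 3 → 03:09 UTC (Jan 27).
Calgary is UTC−7:00, so local arrival = 03:09 − 7:00 = 20:09 on Jan 26.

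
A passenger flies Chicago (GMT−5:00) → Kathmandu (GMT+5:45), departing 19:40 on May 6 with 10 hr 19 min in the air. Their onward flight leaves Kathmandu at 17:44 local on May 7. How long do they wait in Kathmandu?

1 hour

Convert departure to UTC: 19:40 + 5:00 = 00:40 UTC on May 7.
Add 10 hours and 19 minutes flight time → 10:59 UTC.
Kathmandu is UTC+5:45, so local arrival = 10:59 + 5:45 = 16:44 on May 7.
Layover = 17:44 − 16:44 = 1 hour.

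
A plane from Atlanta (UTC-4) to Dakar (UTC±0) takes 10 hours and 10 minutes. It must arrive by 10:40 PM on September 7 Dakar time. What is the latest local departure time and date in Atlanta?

8:30 AM on September 7

Target arrival is already UTC: 10:40 PM on Sep 7.
Subtract 10 hours and 10 minutes → departure 12:30 PM UTC on Sep 7.
Atlanta is UTC−4:00: 12:30 PM − 4:00 = 8:30 AM on Sep 7.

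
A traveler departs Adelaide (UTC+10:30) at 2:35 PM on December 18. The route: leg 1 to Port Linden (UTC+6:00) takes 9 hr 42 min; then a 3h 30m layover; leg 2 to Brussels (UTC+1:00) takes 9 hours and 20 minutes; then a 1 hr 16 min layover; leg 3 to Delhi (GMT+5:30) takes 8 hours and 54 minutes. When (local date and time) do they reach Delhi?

Convert departure to UTC: 2:35 PM − 10:30 = 4:05 AM UTC on Dec 18.
Add 9 hours and 42 minutes leg 1 → 1:47 PM UTC.
Add 3 hours 30 minutes layover in Port Linden → 5:17 PM UTC.
Add 9 hours 20 minutes leg 2 → 2:37 AM UTC (Dec 19).
Add 1 hour 16 minutes layover in Brussels → 3:53 AM UTC.
Add 8 hours 54 minutes leg 3 → 12:47 PM UTC.
Delhi is UTC+5:30, so local arrival = 12:47 PM + 5:30 = 6:17 PM on Dec 19.

6:17 PM on Dec 19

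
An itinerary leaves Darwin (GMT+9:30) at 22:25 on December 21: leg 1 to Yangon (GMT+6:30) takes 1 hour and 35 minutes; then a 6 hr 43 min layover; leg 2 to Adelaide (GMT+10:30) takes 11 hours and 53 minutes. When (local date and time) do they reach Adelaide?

Convert departure to UTC: 22:25 − 9:30 = 12:55 UTC on Dec 21.
Add 1 hour and 35 minutes leg 1 → 14:30 UTC.
Add 6 hours and 43 minutes layover in Yangon → 21:13 UTC.
Add 11 hours 53 minutes leg 2 → 09:06 UTC (Dec 22).
Adelaide is UTC+10:30, so local arrival = 09:06 + 10:30 = 19:36 on Dec 22.

19:36 on Dec 22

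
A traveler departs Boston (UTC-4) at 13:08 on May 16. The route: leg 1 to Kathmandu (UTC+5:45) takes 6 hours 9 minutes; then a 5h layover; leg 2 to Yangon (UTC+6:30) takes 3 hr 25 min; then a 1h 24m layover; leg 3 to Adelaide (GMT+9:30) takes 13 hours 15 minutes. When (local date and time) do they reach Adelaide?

Convert departure to UTC: 13:08 + 4:00 = 17:08 UTC on May 16.
Add 6 hours and 9 minutes leg 1 → 23:17 UTC.
Add 5 hours layover in Kathmandu → 04:17 UTC (May 17).
Add 3 hours and 25 minutes leg 2 → 07:42 UTC.
Add 1 hour 24 minutes layover in Yangon → 09:06 UTC.
Add 13 hours and 15 minutes leg 3 → 22:21 UTC.
Adelaide is UTC+9:30, so local arrival = 22:21 + 9:30 = 07:51 on May 18.

07:51 on May 18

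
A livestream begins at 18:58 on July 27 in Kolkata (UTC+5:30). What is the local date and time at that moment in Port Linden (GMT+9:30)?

22:58 on July 27

Port Linden is 4:00 ahead of Kolkata.
Shift by the zone difference: 18:58 + 4:00 = 22:58 on Jul 27 in Port Linden.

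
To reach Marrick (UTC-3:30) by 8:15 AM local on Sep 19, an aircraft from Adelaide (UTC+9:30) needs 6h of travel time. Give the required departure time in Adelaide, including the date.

3:15 PM on Sep 19

Target arrival in UTC: 8:15 AM + 3:30 = 11:45 AM on Sep 19.
Subtract 6 hours → departure 5:45 AM UTC on Sep 19.
Adelaide is UTC+9:30: 5:45 AM + 9:30 = 3:15 PM on Sep 19.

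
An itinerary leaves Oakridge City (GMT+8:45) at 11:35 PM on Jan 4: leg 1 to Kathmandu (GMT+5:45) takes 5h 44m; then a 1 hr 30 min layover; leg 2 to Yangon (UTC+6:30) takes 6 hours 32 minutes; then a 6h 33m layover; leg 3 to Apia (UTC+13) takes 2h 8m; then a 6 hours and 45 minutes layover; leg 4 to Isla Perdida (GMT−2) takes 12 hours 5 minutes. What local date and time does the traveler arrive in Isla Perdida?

Convert departure to UTC: 11:35 PM − 8:45 = 2:50 PM UTC on Jan 4.
Add 5 hours 44 minutes leg 1 → 8:34 PM UTC.
Add 1 hour 30 minutes layover in Kathmandu → 10:04 PM UTC.
Add 6 hours and 32 minutes leg 2 → 4:36 AM UTC (Jan 5).
Add 6 hours and 33 minutes layover in Yangon → 11:09 AM UTC.
Add 2 hours 8 minutes leg 3 → 1:17 PM UTC.
Add 6 hours 45 minutes layover in Apia → 8:02 PM UTC.
Add 12 hours 5 minutes leg 4 → 8:07 AM UTC (Jan 6).
Isla Perdida is UTC−2:00, so local arrival = 8:07 AM − 2:00 = 6:07 AM on Jan 6.

6:07 AM on Jan 6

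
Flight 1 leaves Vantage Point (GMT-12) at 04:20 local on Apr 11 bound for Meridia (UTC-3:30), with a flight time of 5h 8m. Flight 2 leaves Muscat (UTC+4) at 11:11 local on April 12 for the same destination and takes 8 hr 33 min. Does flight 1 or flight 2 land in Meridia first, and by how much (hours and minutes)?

Flight 1 in UTC: 04:20 + 12:00 = 16:20 on Apr 11.
+5 hours 8 minutes → arrive 21:28 UTC on Apr 11.
Flight 2 in UTC: 11:11 − 4:00 = 07:11 on Apr 12.
+8 hours 33 minutes → arrive 15:44 UTC on Apr 12.
Flight 1 lands earlier by 18 hours 16 minutes.

the first, by 18 hours 16 minutes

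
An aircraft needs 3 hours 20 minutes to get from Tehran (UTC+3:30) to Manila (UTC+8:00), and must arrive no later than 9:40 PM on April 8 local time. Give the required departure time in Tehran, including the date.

1:50 PM on April 8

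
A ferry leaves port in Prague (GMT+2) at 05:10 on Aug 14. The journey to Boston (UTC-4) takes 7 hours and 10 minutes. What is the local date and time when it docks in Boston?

Convert departure to UTC: 05:10 − 2:00 = 03:10 UTC on Aug 14.
Add 7 hours and 10 minutes travel time → 10:20 UTC.
Boston is UTC−4:00, so local arrival = 10:20 − 4:00 = 06:20 on Aug 14.

06:20 on Aug 14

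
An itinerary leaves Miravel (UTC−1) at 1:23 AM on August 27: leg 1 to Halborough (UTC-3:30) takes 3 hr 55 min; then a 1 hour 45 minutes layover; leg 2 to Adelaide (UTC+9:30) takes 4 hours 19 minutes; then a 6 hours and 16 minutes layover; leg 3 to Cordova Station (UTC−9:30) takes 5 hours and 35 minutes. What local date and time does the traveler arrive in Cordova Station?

Convert departure to UTC: 1:23 AM + 1:00 = 2:23 AM UTC on Aug 27.
Add 3 hours and 55 minutes leg 1 → 6:18 AM UTC.
Add 1 hour 45 minutes layover in Halborough → 8:03 AM UTC.
Add 4 hours and 19 minutes leg 2 → 12:22 PM UTC.
Add 6 hours 16 minutes layover in Adelaide → 6:38 PM UTC.
Add 5 hours 35 minutes leg 3 → 12:13 AM UTC (Aug 28).
Cordova Station is UTC−9:30, so local arrival = 12:13 AM − 9:30 = 2:43 PM on Aug 27.

2:43 PM on August 27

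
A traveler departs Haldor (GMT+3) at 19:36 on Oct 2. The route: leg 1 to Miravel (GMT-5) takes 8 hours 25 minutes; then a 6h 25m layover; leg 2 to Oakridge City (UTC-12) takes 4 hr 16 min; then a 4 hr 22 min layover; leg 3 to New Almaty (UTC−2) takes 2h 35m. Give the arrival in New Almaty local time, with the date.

16:39 on October 3

Convert departure to UTC: 19:36 − 3:00 = 16:36 UTC on Oct 2.
Add 8 hours and 25 minutes leg 1 → 01:01 UTC (Oct 3).
Add 6 hours 25 minutes layover in Miravel → 07:26 UTC.
Add 4 hours 16 minutes leg 2 → 11:42 UTC.
Add 4 hours and 22 minutes layover in Oakridge City → 16:04 UTC.
Add 2 hours and 35 minutes leg 3 → 18:39 UTC.
New Almaty is UTC−2:00, so local arrival = 18:39 − 2:00 = 16:39 on Oct 3.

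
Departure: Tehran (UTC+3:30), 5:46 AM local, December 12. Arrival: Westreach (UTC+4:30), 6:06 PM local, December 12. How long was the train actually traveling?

Westreach is 1:00 ahead of Tehran.
Clock-face elapsed time (ignoring zones) is 12 hours 20 minutes.
Actual elapsed = 12 hours 20 minutes − 1:00 = 11 hours 20 minutes.

11 hours 20 minutes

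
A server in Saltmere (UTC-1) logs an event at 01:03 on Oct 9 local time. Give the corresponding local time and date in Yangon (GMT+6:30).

08:33 on October 9

Yangon is 7:30 ahead of Saltmere.
Shift by the zone difference: 01:03 + 7:30 = 08:33 on Oct 9 in Yangon.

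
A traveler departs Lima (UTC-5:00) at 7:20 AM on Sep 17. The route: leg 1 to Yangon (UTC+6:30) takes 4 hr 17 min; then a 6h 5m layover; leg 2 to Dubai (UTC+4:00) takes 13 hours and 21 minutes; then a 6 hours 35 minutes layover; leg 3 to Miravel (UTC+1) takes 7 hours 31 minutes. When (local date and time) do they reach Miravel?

3:09 AM on Sep 19

Convert departure to UTC: 7:20 AM + 5:00 = 12:20 PM UTC on Sep 17.
Add 4 hours and 17 minutes leg 1 → 4:37 PM UTC.
Add 6 hours and 5 minutes layover in Yangon → 10:42 PM UTC.
Add 13 hours and 21 minutes leg 2 → 12:03 PM UTC (Sep 18).
Add 6 hours 35 minutes layover in Dubai → 6:38 PM UTC.
Add 7 hours and 31 minutes leg 3 → 2:09 AM UTC (Sep 19).
Miravel is UTC+1:00, so local arrival = 2:09 AM + 1:00 = 3:09 AM on Sep 19.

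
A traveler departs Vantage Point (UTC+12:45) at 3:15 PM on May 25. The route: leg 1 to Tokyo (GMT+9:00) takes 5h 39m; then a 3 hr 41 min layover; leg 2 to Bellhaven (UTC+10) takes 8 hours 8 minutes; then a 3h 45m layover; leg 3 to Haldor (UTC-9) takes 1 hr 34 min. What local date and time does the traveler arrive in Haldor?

Convert departure to UTC: 3:15 PM − 12:45 = 2:30 AM UTC on May 25.
Add 5 hours 39 minutes leg 1 → 8:09 AM UTC.
Add 3 hours and 41 minutes layover in Tokyo → 11:50 AM UTC.
Add 8 hours 8 minutes leg 2 → 7:58 PM UTC.
Add 3 hours and 45 minutes layover in Bellhaven → 11:43 PM UTC.
Add 1 hour and 34 minutes leg 3 → 1:17 AM UTC (May 26).
Haldor is UTC−9:00, so local arrival = 1:17 AM − 9:00 = 4:17 PM on May 25.

4:17 PM on May 25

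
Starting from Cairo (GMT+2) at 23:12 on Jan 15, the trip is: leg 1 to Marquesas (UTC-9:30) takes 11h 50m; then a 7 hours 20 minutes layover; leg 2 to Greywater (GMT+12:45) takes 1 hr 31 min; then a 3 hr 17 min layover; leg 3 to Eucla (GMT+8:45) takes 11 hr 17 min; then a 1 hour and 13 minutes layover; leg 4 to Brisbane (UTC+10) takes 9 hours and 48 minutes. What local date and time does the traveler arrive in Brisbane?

Convert departure to UTC: 23:12 − 2:00 = 21:12 UTC on Jan 15.
Add 11 hours and 50 minutes leg 1 → 09:02 UTC (Jan 16).
Add 7 hours and 20 minutes layover in Marquesas → 16:22 UTC.
Add 1 hour and 31 minutes leg 2 → 17:53 UTC.
Add 3 hours and 17 minutes layover in Greywater → 21:10 UTC.
Add 11 hours and 17 minutes leg 3 → 08:27 UTC (Jan 17).
Add 1 hour and 13 minutes layover in Eucla → 09:40 UTC.
Add 9 hours 48 minutes leg 4 → 19:28 UTC.
Brisbane is UTC+10:00, so local arrival = 19:28 + 10:00 = 05:28 on Jan 18.

05:28 on January 18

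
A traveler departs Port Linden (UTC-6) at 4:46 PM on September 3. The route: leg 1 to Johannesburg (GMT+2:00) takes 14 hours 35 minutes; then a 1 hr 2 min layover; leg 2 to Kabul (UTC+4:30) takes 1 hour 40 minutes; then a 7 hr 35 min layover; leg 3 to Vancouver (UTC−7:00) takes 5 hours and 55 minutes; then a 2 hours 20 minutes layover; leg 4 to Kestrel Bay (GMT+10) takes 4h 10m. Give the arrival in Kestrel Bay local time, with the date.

10:03 PM on Sep 5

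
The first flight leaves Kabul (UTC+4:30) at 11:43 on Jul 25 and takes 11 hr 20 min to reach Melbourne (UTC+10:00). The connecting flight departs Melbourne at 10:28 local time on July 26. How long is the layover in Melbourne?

5 hours 55 minutes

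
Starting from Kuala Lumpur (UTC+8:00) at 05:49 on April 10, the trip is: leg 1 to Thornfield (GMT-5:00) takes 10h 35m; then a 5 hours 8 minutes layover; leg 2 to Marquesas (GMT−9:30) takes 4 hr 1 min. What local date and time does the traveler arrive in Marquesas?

Convert departure to UTC: 05:49 − 8:00 = 21:49 UTC on Apr 9.
Add 10 hours 35 minutes leg 1 → 08:24 UTC (Apr 10).
Add 5 hours 8 minutes layover in Thornfield → 13:32 UTC.
Add 4 hours 1 minute leg 2 → 17:33 UTC.
Marquesas is UTC−9:30, so local arrival = 17:33 − 9:30 = 08:03 on Apr 10.

08:03 on April 10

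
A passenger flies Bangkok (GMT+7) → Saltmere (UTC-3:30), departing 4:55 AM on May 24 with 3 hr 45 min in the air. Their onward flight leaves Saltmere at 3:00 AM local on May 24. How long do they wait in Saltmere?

Convert departure to UTC: 4:55 AM − 7:00 = 9:55 PM UTC on May 23.
Add 3 hours and 45 minutes flight time → 1:40 AM UTC (May 24).
Saltmere is UTC−3:30, so local arrival = 1:40 AM − 3:30 = 10:10 PM on May 23.
Layover = 3:00 AM − 10:10 PM (+1 day) = 4 hours 50 minutes.

4 hours 50 minutes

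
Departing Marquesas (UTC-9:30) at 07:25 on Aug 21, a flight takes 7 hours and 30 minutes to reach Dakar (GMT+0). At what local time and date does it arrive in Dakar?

Convert departure to UTC: 07:25 + 9:30 = 16:55 UTC on Aug 21.
Add 7 hours and 30 minutes travel time → 00:25 UTC (Aug 22).
Dakar is UTC+0, so local arrival is the same: 00:25 on Aug 22.

00:25 on August 22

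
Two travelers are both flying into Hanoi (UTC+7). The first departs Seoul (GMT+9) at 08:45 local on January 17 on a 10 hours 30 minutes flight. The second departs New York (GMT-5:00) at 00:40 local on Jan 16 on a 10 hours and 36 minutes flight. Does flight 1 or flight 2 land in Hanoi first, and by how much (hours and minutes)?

Flight 1 in UTC: 08:45 − 9:00 = 23:45 on Jan 16.
+10 hours and 30 minutes → arrive 10:15 UTC on Jan 17.
Flight 2 in UTC: 00:40 + 5:00 = 05:40 on Jan 16.
+10 hours 36 minutes → arrive 16:16 UTC on Jan 16.
Flight 2 lands earlier by 17 hours 59 minutes.

the second, by 17 hours 59 minutes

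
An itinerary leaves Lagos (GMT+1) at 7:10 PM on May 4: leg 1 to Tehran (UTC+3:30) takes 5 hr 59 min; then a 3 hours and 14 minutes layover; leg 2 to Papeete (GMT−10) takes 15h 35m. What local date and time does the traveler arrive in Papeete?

Convert departure to UTC: 7:10 PM − 1:00 = 6:10 PM UTC on May 4.
Add 5 hours 59 minutes leg 1 → 12:09 AM UTC (May 5).
Add 3 hours and 14 minutes layover in Tehran → 3:23 AM UTC.
Add 15 hours 35 minutes leg 2 → 6:58 PM UTC.
Papeete is UTC−10:00, so local arrival = 6:58 PM − 10:00 = 8:58 AM on May 5.

8:58 AM on May 5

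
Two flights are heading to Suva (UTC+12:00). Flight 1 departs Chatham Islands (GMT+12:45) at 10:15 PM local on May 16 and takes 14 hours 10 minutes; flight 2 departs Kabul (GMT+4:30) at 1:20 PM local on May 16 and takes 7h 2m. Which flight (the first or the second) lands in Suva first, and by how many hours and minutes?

the second, by 7 hours 48 minutes

Flight 1 in UTC: 10:15 PM − 12:45 = 9:30 AM on May 16.
+14 hours 10 minutes → arrive 11:40 PM UTC on May 16.
Flight 2 in UTC: 1:20 PM − 4:30 = 8:50 AM on May 16.
+7 hours and 2 minutes → arrive 3:52 PM UTC on May 16.
Flight 2 lands earlier by 7 hours 48 minutes.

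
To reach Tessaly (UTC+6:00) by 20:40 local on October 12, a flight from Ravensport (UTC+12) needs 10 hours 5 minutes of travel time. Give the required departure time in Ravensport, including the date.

16:35 on October 12

Target arrival in UTC: 20:40 − 6:00 = 14:40 on Oct 12.
Subtract 10 hours 5 minutes → departure 04:35 UTC on Oct 12.
Ravensport is UTC+12:00: 04:35 + 12:00 = 16:35 on Oct 12.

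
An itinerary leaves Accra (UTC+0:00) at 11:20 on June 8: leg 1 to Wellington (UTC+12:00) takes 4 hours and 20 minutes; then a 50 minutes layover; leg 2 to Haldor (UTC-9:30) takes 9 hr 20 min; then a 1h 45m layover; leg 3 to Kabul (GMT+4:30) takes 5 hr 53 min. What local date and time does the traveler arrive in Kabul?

13:58 on Jun 9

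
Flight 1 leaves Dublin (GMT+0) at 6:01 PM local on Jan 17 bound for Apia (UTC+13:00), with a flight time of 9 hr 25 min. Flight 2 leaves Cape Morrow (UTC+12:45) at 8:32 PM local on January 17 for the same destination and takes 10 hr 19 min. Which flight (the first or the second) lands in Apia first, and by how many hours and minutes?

the second, by 9 hours 20 minutes

Flight 1 departs at 6:01 PM UTC (Jan 17).
+9 hours 25 minutes → arrive 3:26 AM UTC on Jan 18.
Flight 2 in UTC: 8:32 PM − 12:45 = 7:47 AM on Jan 17.
+10 hours and 19 minutes → arrive 6:06 PM UTC on Jan 17.
Flight 2 lands earlier by 9 hours 20 minutes.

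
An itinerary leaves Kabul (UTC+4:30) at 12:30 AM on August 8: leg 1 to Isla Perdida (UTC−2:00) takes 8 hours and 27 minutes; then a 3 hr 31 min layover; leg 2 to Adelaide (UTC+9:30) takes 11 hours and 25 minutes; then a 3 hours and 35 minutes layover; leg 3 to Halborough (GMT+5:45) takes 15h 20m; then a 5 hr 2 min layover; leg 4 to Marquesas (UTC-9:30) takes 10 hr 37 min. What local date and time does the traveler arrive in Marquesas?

8:27 PM on August 9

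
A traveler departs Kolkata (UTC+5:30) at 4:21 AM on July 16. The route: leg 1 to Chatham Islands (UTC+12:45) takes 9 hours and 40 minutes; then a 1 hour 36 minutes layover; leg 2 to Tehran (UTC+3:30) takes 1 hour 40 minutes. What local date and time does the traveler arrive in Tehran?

3:17 PM on July 16

Convert departure to UTC: 4:21 AM − 5:30 = 10:51 PM UTC on Jul 15.
Add 9 hours 40 minutes leg 1 → 8:31 AM UTC (Jul 16).
Add 1 hour and 36 minutes layover in Chatham Islands → 10:07 AM UTC.
Add 1 hour and 40 minutes leg 2 → 11:47 AM UTC.
Tehran is UTC+3:30, so local arrival = 11:47 AM + 3:30 = 3:17 PM on Jul 16.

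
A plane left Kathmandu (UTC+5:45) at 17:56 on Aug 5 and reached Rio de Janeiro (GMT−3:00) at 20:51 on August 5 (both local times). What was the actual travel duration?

11 hours 40 minutes

Departure in UTC: 17:56 − 5:45 = 12:11 on Aug 5.
Arrival in UTC: 20:51 + 3:00 = 23:51 on Aug 5.
Elapsed = 23:51 − 12:11 = 11 hours 40 minutes.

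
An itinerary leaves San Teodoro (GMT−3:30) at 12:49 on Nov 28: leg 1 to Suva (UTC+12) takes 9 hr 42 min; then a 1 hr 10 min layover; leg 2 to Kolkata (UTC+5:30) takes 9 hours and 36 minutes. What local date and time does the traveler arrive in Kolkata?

Convert departure to UTC: 12:49 + 3:30 = 16:19 UTC on Nov 28.
Add 9 hours and 42 minutes leg 1 → 02:01 UTC (Nov 29).
Add 1 hour 10 minutes layover in Suva → 03:11 UTC.
Add 9 hours 36 minutes leg 2 → 12:47 UTC.
Kolkata is UTC+5:30, so local arrival = 12:47 + 5:30 = 18:17 on Nov 29.

18:17 on November 29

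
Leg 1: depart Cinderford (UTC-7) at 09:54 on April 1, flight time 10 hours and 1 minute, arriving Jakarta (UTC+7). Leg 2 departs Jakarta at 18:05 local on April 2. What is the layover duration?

Convert departure to UTC: 09:54 + 7:00 = 16:54 UTC on Apr 1.
Add 10 hours and 1 minute flight time → 02:55 UTC (Apr 2).
Jakarta is UTC+7:00, so local arrival = 02:55 + 7:00 = 09:55 on Apr 2.
Layover = 18:05 − 09:55 = 8 hours 10 minutes.

8 hours 10 minutes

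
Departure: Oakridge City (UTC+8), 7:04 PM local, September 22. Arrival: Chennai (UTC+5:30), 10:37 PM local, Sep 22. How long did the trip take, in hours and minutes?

6 hours 3 minutes

Departure in UTC: 7:04 PM − 8:00 = 11:04 AM on Sep 22.
Arrival in UTC: 10:37 PM − 5:30 = 5:07 PM on Sep 22.
Elapsed = 5:07 PM − 11:04 AM = 6 hours 3 minutes.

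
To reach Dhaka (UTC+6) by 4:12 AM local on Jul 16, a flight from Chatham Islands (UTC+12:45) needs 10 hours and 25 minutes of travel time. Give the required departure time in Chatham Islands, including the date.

12:32 AM on Jul 16

Target arrival in UTC: 4:12 AM − 6:00 = 10:12 PM on Jul 15.
Subtract 10 hours 25 minutes → departure 11:47 AM UTC on Jul 15.
Chatham Islands is UTC+12:45: 11:47 AM + 12:45 = 12:32 AM on Jul 16.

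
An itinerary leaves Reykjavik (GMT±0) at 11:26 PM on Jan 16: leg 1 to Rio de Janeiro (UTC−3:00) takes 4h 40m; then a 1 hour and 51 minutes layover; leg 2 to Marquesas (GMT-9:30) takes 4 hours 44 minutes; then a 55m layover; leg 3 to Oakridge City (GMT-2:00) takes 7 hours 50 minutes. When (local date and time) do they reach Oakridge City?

5:26 PM on Jan 17

Reykjavik is at UTC+0, so departure is already 11:26 PM UTC on Jan 16.
Add 4 hours 40 minutes leg 1 → 4:06 AM UTC (Jan 17).
Add 1 hour 51 minutes layover in Rio de Janeiro → 5:57 AM UTC.
Add 4 hours and 44 minutes leg 2 → 10:41 AM UTC.
Add 55 minutes layover in Marquesas → 11:36 AM UTC.
Add 7 hours and 50 minutes leg 3 → 7:26 PM UTC.
Oakridge City is UTC−2:00, so local arrival = 7:26 PM − 2:00 = 5:26 PM on Jan 17.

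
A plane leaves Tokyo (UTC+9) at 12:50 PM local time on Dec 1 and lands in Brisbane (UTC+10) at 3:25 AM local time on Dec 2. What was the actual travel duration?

Departure in UTC: 12:50 PM − 9:00 = 3:50 AM on Dec 1.
Arrival in UTC: 3:25 AM − 10:00 = 5:25 PM on Dec 1.
Elapsed = 5:25 PM − 3:50 AM = 13 hours 35 minutes.

13 hours 35 minutes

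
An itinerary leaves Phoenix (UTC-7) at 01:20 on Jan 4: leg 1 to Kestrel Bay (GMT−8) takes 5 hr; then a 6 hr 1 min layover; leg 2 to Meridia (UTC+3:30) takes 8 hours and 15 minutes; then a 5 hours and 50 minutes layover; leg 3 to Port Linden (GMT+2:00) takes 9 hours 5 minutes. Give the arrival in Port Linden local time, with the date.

Convert departure to UTC: 01:20 + 7:00 = 08:20 UTC on Jan 4.
Add 5 hours leg 1 → 13:20 UTC.
Add 6 hours and 1 minute layover in Kestrel Bay → 19:21 UTC.
Add 8 hours 15 minutes leg 2 → 03:36 UTC (Jan 5).
Add 5 hours and 50 minutes layover in Meridia → 09:26 UTC.
Add 9 hours and 5 minutes leg 3 → 18:31 UTC.
Port Linden is UTC+2:00, so local arrival = 18:31 + 2:00 = 20:31 on Jan 5.

20:31 on Jan 5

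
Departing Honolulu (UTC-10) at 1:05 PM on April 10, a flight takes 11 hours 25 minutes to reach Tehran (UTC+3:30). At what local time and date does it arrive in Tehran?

Convert departure to UTC: 1:05 PM + 10:00 = 11:05 PM UTC on Apr 10.
Add 11 hours 25 minutes travel time → 10:30 AM UTC (Apr 11).
Tehran is UTC+3:30, so local arrival = 10:30 AM + 3:30 = 2:00 PM on Apr 11.

2:00 PM on April 11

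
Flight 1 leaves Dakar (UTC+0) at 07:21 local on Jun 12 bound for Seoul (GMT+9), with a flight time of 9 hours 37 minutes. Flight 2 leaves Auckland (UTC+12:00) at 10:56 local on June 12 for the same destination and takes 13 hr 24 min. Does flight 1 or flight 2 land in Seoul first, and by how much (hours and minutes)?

the second, by 4 hours 38 minutes

Flight 1 departs at 07:21 UTC (Jun 12).
+9 hours 37 minutes → arrive 16:58 UTC on Jun 12.
Flight 2 in UTC: 10:56 − 12:00 = 22:56 on Jun 11.
+13 hours 24 minutes → arrive 12:20 UTC on Jun 12.
Flight 2 lands earlier by 4 hours 38 minutes.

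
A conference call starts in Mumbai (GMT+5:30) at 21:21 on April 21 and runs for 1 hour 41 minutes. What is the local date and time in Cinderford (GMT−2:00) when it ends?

15:32 on Apr 21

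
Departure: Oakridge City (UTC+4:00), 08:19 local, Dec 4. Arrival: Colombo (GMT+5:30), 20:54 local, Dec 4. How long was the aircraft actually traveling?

Departure in UTC: 08:19 − 4:00 = 04:19 on Dec 4.
Arrival in UTC: 20:54 − 5:30 = 15:24 on Dec 4.
Elapsed = 15:24 − 04:19 = 11 hours 5 minutes.

11 hours 5 minutes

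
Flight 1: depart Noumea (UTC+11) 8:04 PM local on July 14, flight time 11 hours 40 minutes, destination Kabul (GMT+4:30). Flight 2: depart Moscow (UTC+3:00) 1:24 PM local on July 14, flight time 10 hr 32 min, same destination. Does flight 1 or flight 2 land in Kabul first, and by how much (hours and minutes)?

the first, by 12 minutes

Flight 1 in UTC: 8:04 PM − 11:00 = 9:04 AM on Jul 14.
+11 hours 40 minutes → arrive 8:44 PM UTC on Jul 14.
Flight 2 in UTC: 1:24 PM − 3:00 = 10:24 AM on Jul 14.
+10 hours and 32 minutes → arrive 8:56 PM UTC on Jul 14.
Flight 1 lands earlier by 12 minutes.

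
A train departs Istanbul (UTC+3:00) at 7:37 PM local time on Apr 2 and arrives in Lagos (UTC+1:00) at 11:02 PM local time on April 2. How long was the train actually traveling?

5 hours 25 minutes

Departure in UTC: 7:37 PM − 3:00 = 4:37 PM on Apr 2.
Arrival in UTC: 11:02 PM − 1:00 = 10:02 PM on Apr 2.
Elapsed = 10:02 PM − 4:37 PM = 5 hours 25 minutes.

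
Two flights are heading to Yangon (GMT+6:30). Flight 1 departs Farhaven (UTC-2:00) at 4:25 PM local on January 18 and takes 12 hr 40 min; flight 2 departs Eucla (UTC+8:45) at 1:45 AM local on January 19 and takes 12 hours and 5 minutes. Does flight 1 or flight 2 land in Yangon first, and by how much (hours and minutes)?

the second, by 2 hours

Flight 1 in UTC: 4:25 PM + 2:00 = 6:25 PM on Jan 18.
+12 hours 40 minutes → arrive 7:05 AM UTC on Jan 19.
Flight 2 in UTC: 1:45 AM − 8:45 = 5:00 PM on Jan 18.
+12 hours and 5 minutes → arrive 5:05 AM UTC on Jan 19.
Flight 2 lands earlier by 2 hours.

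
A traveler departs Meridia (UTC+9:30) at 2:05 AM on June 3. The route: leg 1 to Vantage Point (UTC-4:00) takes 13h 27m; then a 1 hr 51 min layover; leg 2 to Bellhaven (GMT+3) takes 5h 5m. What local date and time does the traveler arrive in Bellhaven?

3:58 PM on June 3

Convert departure to UTC: 2:05 AM − 9:30 = 4:35 PM UTC on Jun 2.
Add 13 hours 27 minutes leg 1 → 6:02 AM UTC (Jun 3).
Add 1 hour and 51 minutes layover in Vantage Point → 7:53 AM UTC.
Add 5 hours and 5 minutes leg 2 → 12:58 PM UTC.
Bellhaven is UTC+3:00, so local arrival = 12:58 PM + 3:00 = 3:58 PM on Jun 3.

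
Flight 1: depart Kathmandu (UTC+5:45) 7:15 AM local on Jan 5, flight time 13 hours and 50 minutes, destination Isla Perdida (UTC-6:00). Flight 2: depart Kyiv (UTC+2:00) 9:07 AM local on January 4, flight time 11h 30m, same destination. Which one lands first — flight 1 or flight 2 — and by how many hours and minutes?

Flight 1 in UTC: 7:15 AM − 5:45 = 1:30 AM on Jan 5.
+13 hours and 50 minutes → arrive 3:20 PM UTC on Jan 5.
Flight 2 in UTC: 9:07 AM − 2:00 = 7:07 AM on Jan 4.
+11 hours and 30 minutes → arrive 6:37 PM UTC on Jan 4.
Flight 2 lands earlier by 20 hours 43 minutes.

the second, by 20 hours 43 minutes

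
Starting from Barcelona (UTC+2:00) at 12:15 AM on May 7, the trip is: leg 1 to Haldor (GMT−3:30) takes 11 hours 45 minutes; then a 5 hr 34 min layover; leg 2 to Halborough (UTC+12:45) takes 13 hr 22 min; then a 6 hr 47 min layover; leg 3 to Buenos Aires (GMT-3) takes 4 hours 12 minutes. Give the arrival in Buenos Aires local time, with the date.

12:55 PM on May 8

Convert departure to UTC: 12:15 AM − 2:00 = 10:15 PM UTC on May 6.
Add 11 hours 45 minutes leg 1 → 10:00 AM UTC (May 7).
Add 5 hours 34 minutes layover in Haldor → 3:34 PM UTC.
Add 13 hours and 22 minutes leg 2 → 4:56 AM UTC (May 8).
Add 6 hours 47 minutes layover in Halborough → 11:43 AM UTC.
Add 4 hours and 12 minutes leg 3 → 3:55 PM UTC.
Buenos Aires is UTC−3:00, so local arrival = 3:55 PM − 3:00 = 12:55 PM on May 8.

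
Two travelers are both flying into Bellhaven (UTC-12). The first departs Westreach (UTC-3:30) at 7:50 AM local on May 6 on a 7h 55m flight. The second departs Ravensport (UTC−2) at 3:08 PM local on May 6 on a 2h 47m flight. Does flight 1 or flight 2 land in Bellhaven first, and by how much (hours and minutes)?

Flight 1 in UTC: 7:50 AM + 3:30 = 11:20 AM on May 6.
+7 hours 55 minutes → arrive 7:15 PM UTC on May 6.
Flight 2 in UTC: 3:08 PM + 2:00 = 5:08 PM on May 6.
+2 hours 47 minutes → arrive 7:55 PM UTC on May 6.
Flight 1 lands earlier by 40 minutes.

the first, by 40 minutes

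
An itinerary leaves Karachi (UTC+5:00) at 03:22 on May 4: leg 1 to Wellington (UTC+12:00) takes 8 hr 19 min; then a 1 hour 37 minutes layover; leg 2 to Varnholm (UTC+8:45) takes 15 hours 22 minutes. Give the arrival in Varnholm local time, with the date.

08:25 on May 5

Convert departure to UTC: 03:22 − 5:00 = 22:22 UTC on May 3.
Add 8 hours and 19 minutes leg 1 → 06:41 UTC (May 4).
Add 1 hour 37 minutes layover in Wellington → 08:18 UTC.
Add 15 hours 22 minutes leg 2 → 23:40 UTC.
Varnholm is UTC+8:45, so local arrival = 23:40 + 8:45 = 08:25 on May 5.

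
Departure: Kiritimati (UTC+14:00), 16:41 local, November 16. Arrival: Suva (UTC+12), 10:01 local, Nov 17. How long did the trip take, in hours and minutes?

Suva is 2:00 behind Kiritimati.
Clock-face elapsed time (ignoring zones) is 17 hours 20 minutes.
Actual elapsed = 17 hours 20 minutes + 2:00 = 19 hours 20 minutes.

19 hours 20 minutes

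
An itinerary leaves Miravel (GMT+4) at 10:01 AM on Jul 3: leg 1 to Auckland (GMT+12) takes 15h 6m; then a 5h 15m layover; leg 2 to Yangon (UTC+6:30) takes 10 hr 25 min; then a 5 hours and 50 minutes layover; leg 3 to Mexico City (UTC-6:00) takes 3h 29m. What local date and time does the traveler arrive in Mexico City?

Convert departure to UTC: 10:01 AM − 4:00 = 6:01 AM UTC on Jul 3.
Add 15 hours and 6 minutes leg 1 → 9:07 PM UTC.
Add 5 hours 15 minutes layover in Auckland → 2:22 AM UTC (Jul 4).
Add 10 hours 25 minutes leg 2 → 12:47 PM UTC.
Add 5 hours 50 minutes layover in Yangon → 6:37 PM UTC.
Add 3 hours and 29 minutes leg 3 → 10:06 PM UTC.
Mexico City is UTC−6:00, so local arrival = 10:06 PM − 6:00 = 4:06 PM on Jul 4.

4:06 PM on July 4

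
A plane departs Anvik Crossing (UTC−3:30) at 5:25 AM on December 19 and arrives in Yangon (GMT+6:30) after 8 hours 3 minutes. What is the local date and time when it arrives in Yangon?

11:28 PM on Dec 19

Convert departure to UTC: 5:25 AM + 3:30 = 8:55 AM UTC on Dec 19.
Add 8 hours and 3 minutes travel time → 4:58 PM UTC.
Yangon is UTC+6:30, so local arrival = 4:58 PM + 6:30 = 11:28 PM on Dec 19.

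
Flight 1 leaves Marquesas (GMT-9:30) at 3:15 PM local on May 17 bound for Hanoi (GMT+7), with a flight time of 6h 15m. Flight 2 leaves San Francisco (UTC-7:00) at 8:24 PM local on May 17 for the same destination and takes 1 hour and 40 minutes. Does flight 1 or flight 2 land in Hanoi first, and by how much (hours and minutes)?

Flight 1 in UTC: 3:15 PM + 9:30 = 12:45 AM on May 18.
+6 hours 15 minutes → arrive 7:00 AM UTC on May 18.
Flight 2 in UTC: 8:24 PM + 7:00 = 3:24 AM on May 18.
+1 hour and 40 minutes → arrive 5:04 AM UTC on May 18.
Flight 2 lands earlier by 1 hour 56 minutes.

the second, by 1 hour 56 minutes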